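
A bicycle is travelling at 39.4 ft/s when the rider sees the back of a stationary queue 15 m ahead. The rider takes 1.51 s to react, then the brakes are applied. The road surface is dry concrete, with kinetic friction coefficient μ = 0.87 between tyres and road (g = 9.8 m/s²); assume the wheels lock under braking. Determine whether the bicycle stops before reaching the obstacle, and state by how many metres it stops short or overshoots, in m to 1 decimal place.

39.4 ft/s × 0.3048 = 12.0091 m/s.
a = μg = 0.87 × 9.8 = 8.526 m/s².
Reaction distance = 12.0091 × 1.51 = 18.134 m.
Braking distance = v²/(2a) = 144.218 / 17.052 = 8.458 m.
Total stopping distance = 18.134 + 8.458 = 26.592 m, vs 15 m available — it cannot stop in time and overshoots by 26.592 − 15 = 11.592 m.

No — it overshoots by 11.6 m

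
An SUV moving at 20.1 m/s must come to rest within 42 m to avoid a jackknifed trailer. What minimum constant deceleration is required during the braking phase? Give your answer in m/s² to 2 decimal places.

v² = 2a·d ⇒ a = v²/(2d) = 20.1000² / (2 × 42.000) = 404.010 / 84.000 = 4.8096 m/s².

Required deceleration ≈ 4.81 m/s²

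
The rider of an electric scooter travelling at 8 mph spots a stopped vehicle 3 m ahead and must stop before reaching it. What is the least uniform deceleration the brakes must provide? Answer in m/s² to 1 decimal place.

8 mph × 0.44704 = 3.5763 m/s.
v² = 2a·d ⇒ a = v²/(2d) = 3.5763² / (2 × 3.000) = 12.790 / 6.000 = 2.1317 m/s².

Required deceleration ≈ 2.1 m/s²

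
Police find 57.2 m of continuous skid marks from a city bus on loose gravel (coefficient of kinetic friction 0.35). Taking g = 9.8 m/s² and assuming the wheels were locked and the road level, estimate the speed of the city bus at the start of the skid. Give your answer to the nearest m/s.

Initial speed ≈ 20 m/s

Deceleration a = μg = 0.35 × 9.8 = 3.430 m/s².
v = √(2a·d) = √(2 × 3.430 × 57.2) = √392.392 = 19.8089 m/s.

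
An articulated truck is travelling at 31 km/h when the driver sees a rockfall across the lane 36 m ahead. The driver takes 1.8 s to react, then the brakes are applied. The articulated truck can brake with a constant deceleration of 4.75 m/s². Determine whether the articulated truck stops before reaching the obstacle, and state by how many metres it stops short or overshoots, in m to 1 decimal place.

Yes — it stops 12.7 m short of the obstacle

31 km/h ÷ 3.6 = 8.6111 m/s.
Reaction distance = 8.6111 × 1.8 = 15.500 m.
Braking distance = v²/(2a) = 74.151 / 9.500 = 7.805 m.
Total stopping distance = 15.500 + 7.805 = 23.305 m, vs 36 m available — it stops with 36 − 23.305 = 12.695 m to spare.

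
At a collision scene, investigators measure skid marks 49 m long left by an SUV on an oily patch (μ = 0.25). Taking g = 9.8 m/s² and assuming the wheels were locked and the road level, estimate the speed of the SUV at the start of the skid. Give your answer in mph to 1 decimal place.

Initial speed ≈ 34.7 mph

Deceleration a = μg = 0.25 × 9.8 = 2.450 m/s².
v = √(2a·d) = √(2 × 2.450 × 49) = √240.100 = 15.4952 m/s.
= 15.4952 ÷ 0.44704 = 34.662 mph.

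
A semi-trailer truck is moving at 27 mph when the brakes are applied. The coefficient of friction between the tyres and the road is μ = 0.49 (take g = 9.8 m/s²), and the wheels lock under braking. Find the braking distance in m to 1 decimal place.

Braking distance ≈ 15.2 m

27 mph × 0.44704 = 12.0701 m/s.
a = μg = 0.49 × 9.8 = 4.802 m/s².
Braking distance = v²/(2a) = 12.0701² / (2 × 4.802) = 145.687 / 9.604 = 15.169 m.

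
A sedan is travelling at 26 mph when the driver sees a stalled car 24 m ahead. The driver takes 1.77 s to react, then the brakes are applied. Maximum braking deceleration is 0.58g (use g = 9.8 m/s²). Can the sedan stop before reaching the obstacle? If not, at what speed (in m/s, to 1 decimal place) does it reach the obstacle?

26 mph × 0.44704 = 11.6230 m/s.
a = 0.58 × 9.8 = 5.684 m/s².
Reaction distance = 11.6230 × 1.77 = 20.573 m.
Braking distance needed to stop: v²/(2a) = 135.094 / 11.368 = 11.884 m, so total needed = 20.573 + 11.884 = 32.457 m > 24 m — it cannot stop.
Distance remaining when braking begins: 24 − 20.573 = 3.427 m.
v² = v₀² − 2a·d = 135.094 − 2 × 5.684 × 3.427 = 96.136 m²/s².
v = √96.136 = 9.805 m/s.

No — it strikes the obstacle at 9.8 m/s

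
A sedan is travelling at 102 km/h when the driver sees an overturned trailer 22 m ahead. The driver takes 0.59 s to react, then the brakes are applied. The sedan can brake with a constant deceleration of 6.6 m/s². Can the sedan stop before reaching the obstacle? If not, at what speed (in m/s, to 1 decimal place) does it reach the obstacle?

No — it strikes the obstacle at 27.1 m/s

102 km/h ÷ 3.6 = 28.3333 m/s.
Reaction distance = 28.3333 × 0.59 = 16.717 m.
Braking distance needed to stop: v²/(2a) = 802.776 / 13.200 = 60.816 m, so total needed = 16.717 + 60.816 = 77.533 m > 22 m — it cannot stop.
Distance remaining when braking begins: 22 − 16.717 = 5.283 m.
v² = v₀² − 2a·d = 802.776 − 2 × 6.600 × 5.283 = 733.040 m²/s².
v = √733.040 = 27.075 m/s.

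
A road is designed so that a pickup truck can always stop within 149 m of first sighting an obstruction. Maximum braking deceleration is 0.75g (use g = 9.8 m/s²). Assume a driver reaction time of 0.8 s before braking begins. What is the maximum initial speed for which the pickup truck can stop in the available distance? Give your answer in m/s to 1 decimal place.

a = 0.75 × 9.8 = 7.350 m/s².
Stopping distance: v·t_r + v²/(2a) = 149 with t_r = 0.8 s and a = 7.350 m/s².
So v² + 11.760 v − 2190.30 = 0.
Positive root: v = −a·t_r + √((a·t_r)² + 2a·d) = −5.880 + √(34.574 + 2190.30) = 41.2886 m/s.

Maximum speed ≈ 41.3 m/s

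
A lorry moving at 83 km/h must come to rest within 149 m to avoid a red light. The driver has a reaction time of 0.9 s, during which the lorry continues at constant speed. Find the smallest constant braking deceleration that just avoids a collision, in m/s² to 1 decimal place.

Required deceleration ≈ 2.1 m/s²

83 km/h ÷ 3.6 = 23.0556 m/s.
Distance covered during reaction = 23.0556 × 0.9 = 20.750 m.
Distance available for braking: 149 − 20.750 = 128.250 m.
v² = 2a·d ⇒ a = v²/(2d) = 23.0556² / (2 × 128.250) = 531.561 / 256.500 = 2.0724 m/s².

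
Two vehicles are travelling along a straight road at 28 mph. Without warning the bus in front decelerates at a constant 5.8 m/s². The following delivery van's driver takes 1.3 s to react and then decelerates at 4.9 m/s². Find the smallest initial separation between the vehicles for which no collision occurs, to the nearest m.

Minimum gap ≈ 19 m

28 mph × 0.44704 = 12.5171 m/s.
Leader travels v²/(2a_L) = 156.678 / 11.600 = 13.507 m before stopping.
Follower covers v·t_r = 12.5171 × 1.3 = 16.272 m while reacting, then v²/(2a_F) = 156.678 / 9.800 = 15.988 m while braking, for a total of 16.272 + 15.988 = 32.260 m.
Since a_F ≤ a_L and the follower starts braking later, the follower is never slower than the leader, so the closest approach is when both have stopped.
Minimum gap = 32.260 − 13.507 = 18.753 m.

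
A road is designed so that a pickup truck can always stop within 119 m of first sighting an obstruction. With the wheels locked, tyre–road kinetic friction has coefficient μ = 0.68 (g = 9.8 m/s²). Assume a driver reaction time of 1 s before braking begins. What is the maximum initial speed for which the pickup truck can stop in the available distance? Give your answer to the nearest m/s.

Maximum speed ≈ 34 m/s

a = μg = 0.68 × 9.8 = 6.664 m/s².
Stopping distance: v·t_r + v²/(2a) = 119 with t_r = 1 s and a = 6.664 m/s².
So v² + 13.328 v − 1586.03 = 0.
Positive root: v = −a·t_r + √((a·t_r)² + 2a·d) = −6.664 + √(44.409 + 1586.03) = 33.7147 m/s.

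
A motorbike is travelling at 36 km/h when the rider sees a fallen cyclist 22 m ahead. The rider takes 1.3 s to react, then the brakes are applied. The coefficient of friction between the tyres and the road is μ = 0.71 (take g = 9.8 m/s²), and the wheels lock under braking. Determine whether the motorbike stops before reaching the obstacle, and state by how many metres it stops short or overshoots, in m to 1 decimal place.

36 km/h ÷ 3.6 = 10.0000 m/s.
a = μg = 0.71 × 9.8 = 6.958 m/s².
Reaction distance = 10.0000 × 1.3 = 13.000 m.
Braking distance = v²/(2a) = 100.000 / 13.916 = 7.186 m.
Total stopping distance = 13.000 + 7.186 = 20.186 m, vs 22 m available — it stops with 22 − 20.186 = 1.814 m to spare.

Yes — it stops 1.8 m short of the obstacle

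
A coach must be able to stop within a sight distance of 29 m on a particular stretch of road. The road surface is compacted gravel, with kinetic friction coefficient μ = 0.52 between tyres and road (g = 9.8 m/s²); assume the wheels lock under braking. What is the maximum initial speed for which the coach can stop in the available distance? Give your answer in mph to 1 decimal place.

Maximum speed ≈ 38.5 mph

a = μg = 0.52 × 9.8 = 5.096 m/s².
v²/(2a) = d ⇒ v = √(2 × 5.096 × 29) = √295.57 = 17.1921 m/s.
17.1921 m/s ÷ 0.44704 = 38.458 mph.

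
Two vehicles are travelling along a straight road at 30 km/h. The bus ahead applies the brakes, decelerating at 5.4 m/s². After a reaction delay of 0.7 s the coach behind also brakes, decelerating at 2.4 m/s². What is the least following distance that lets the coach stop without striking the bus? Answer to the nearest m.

30 km/h ÷ 3.6 = 8.3333 m/s.
Leader travels v²/(2a_L) = 69.444 / 10.800 = 6.430 m before stopping.
Follower covers v·t_r = 8.3333 × 0.7 = 5.833 m while reacting, then v²/(2a_F) = 69.444 / 4.800 = 14.468 m while braking, for a total of 5.833 + 14.468 = 20.301 m.
Since a_F ≤ a_L and the follower starts braking later, the follower is never slower than the leader, so the closest approach is when both have stopped.
Minimum gap = 20.301 − 6.430 = 13.871 m.

Minimum gap ≈ 14 m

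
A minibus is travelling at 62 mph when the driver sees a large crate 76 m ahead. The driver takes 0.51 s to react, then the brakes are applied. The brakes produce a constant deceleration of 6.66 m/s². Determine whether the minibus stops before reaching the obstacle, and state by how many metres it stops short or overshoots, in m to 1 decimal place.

62 mph × 0.44704 = 27.7165 m/s.
Reaction distance = 27.7165 × 0.51 = 14.135 m.
Braking distance = v²/(2a) = 768.204 / 13.320 = 57.673 m.
Total stopping distance = 14.135 + 57.673 = 71.808 m, vs 76 m available — it stops with 76 − 71.808 = 4.192 m to spare.

Yes — it stops 4.2 m short of the obstacle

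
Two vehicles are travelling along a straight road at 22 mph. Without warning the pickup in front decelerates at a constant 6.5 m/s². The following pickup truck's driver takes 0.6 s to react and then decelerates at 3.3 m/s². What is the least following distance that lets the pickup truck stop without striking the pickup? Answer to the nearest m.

22 mph × 0.44704 = 9.8349 m/s.
Leader travels v²/(2a_L) = 96.725 / 13.000 = 7.440 m before stopping.
Follower covers v·t_r = 9.8349 × 0.6 = 5.901 m while reacting, then v²/(2a_F) = 96.725 / 6.600 = 14.655 m while braking, for a total of 5.901 + 14.655 = 20.556 m.
Since a_F ≤ a_L and the follower starts braking later, the follower is never slower than the leader, so the closest approach is when both have stopped.
Minimum gap = 20.556 − 7.440 = 13.116 m.

Minimum gap ≈ 13 m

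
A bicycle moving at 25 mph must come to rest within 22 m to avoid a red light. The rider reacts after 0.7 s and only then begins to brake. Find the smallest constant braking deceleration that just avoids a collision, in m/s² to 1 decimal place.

Required deceleration ≈ 4.4 m/s²

25 mph × 0.44704 = 11.1760 m/s.
Distance covered during reaction = 11.1760 × 0.7 = 7.823 m.
Distance available for braking: 22 − 7.823 = 14.177 m.
v² = 2a·d ⇒ a = v²/(2d) = 11.1760² / (2 × 14.177) = 124.903 / 28.354 = 4.4051 m/s².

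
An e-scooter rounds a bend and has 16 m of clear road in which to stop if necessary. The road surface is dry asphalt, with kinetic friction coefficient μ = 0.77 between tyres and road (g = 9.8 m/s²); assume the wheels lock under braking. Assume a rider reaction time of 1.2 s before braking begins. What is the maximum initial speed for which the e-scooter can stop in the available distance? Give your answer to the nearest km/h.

a = μg = 0.77 × 9.8 = 7.546 m/s².
Stopping distance: v·t_r + v²/(2a) = 16 with t_r = 1.2 s and a = 7.546 m/s².
So v² + 18.110 v − 241.47 = 0.
Positive root: v = −a·t_r + √((a·t_r)² + 2a·d) = −9.055 + √(81.993 + 241.47) = 8.9301 m/s.
8.9301 m/s × 3.6 = 32.148 km/h.

Maximum speed ≈ 32 km/h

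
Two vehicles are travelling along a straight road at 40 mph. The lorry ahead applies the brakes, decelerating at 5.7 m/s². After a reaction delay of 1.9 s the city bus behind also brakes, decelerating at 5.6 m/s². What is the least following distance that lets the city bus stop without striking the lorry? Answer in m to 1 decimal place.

Minimum gap ≈ 34.5 m

40 mph × 0.44704 = 17.8816 m/s.
Leader travels v²/(2a_L) = 319.752 / 11.400 = 28.048 m before stopping.
Follower covers v·t_r = 17.8816 × 1.9 = 33.975 m while reacting, then v²/(2a_F) = 319.752 / 11.200 = 28.549 m while braking, for a total of 33.975 + 28.549 = 62.524 m.
Since a_F ≤ a_L and the follower starts braking later, the follower is never slower than the leader, so the closest approach is when both have stopped.
Minimum gap = 62.524 − 28.048 = 34.476 m.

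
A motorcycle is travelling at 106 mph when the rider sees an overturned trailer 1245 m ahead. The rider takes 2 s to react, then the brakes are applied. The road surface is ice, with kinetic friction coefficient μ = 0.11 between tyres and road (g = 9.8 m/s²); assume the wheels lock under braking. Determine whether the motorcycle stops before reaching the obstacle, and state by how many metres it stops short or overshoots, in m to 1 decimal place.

Yes — it stops 108.7 m short of the obstacle

106 mph × 0.44704 = 47.3862 m/s.
a = μg = 0.11 × 9.8 = 1.078 m/s².
Reaction distance = 47.3862 × 2 = 94.772 m.
Braking distance = v²/(2a) = 2245.452 / 2.156 = 1041.490 m.
Total stopping distance = 94.772 + 1041.490 = 1136.262 m, vs 1245 m available — it stops with 1245 − 1136.262 = 108.738 m to spare.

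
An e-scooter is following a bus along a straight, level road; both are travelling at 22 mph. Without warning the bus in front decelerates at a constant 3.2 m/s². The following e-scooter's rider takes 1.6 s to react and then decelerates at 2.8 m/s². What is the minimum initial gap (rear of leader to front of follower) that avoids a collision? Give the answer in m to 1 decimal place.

Minimum gap ≈ 17.9 m

22 mph × 0.44704 = 9.8349 m/s.
Leader travels v²/(2a_L) = 96.725 / 6.400 = 15.113 m before stopping.
Follower covers v·t_r = 9.8349 × 1.6 = 15.736 m while reacting, then v²/(2a_F) = 96.725 / 5.600 = 17.272 m while braking, for a total of 15.736 + 17.272 = 33.008 m.
Since a_F ≤ a_L and the follower starts braking later, the follower is never slower than the leader, so the closest approach is when both have stopped.
Minimum gap = 33.008 − 15.113 = 17.895 m.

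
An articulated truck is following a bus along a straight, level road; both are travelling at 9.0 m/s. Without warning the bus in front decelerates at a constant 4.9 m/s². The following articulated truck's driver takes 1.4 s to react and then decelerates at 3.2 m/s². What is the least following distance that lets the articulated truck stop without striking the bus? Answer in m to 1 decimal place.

Leader travels v²/(2a_L) = 81.000 / 9.800 = 8.265 m before stopping.
Follower covers v·t_r = 9.0000 × 1.4 = 12.600 m while reacting, then v²/(2a_F) = 81.000 / 6.400 = 12.656 m while braking, for a total of 12.600 + 12.656 = 25.256 m.
Since a_F ≤ a_L and the follower starts braking later, the follower is never slower than the leader, so the closest approach is when both have stopped.
Minimum gap = 25.256 − 8.265 = 16.991 m.

Minimum gap ≈ 17.0 m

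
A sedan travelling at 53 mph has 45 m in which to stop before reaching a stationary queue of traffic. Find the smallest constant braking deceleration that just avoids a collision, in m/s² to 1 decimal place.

Required deceleration ≈ 6.2 m/s²

53 mph × 0.44704 = 23.6931 m/s.
v² = 2a·d ⇒ a = v²/(2d) = 23.6931² / (2 × 45.000) = 561.363 / 90.000 = 6.2374 m/s².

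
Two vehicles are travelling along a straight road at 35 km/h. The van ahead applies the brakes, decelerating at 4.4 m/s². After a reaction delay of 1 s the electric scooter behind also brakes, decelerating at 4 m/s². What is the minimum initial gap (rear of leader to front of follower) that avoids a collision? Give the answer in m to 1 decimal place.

Minimum gap ≈ 10.8 m

35 km/h ÷ 3.6 = 9.7222 m/s.
Leader travels v²/(2a_L) = 94.521 / 8.800 = 10.741 m before stopping.
Follower covers v·t_r = 9.7222 × 1 = 9.722 m while reacting, then v²/(2a_F) = 94.521 / 8.000 = 11.815 m while braking, for a total of 9.722 + 11.815 = 21.537 m.
Since a_F ≤ a_L and the follower starts braking later, the follower is never slower than the leader, so the closest approach is when both have stopped.
Minimum gap = 21.537 − 10.741 = 10.796 m.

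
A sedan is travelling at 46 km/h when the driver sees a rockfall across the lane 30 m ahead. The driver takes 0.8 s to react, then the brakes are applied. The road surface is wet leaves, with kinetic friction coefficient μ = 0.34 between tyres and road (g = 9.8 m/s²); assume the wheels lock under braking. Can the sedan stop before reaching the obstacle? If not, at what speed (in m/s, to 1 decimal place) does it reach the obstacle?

46 km/h ÷ 3.6 = 12.7778 m/s.
a = μg = 0.34 × 9.8 = 3.332 m/s².
Reaction distance = 12.7778 × 0.8 = 10.222 m.
Braking distance needed to stop: v²/(2a) = 163.272 / 6.664 = 24.501 m, so total needed = 10.222 + 24.501 = 34.723 m > 30 m — it cannot stop.
Distance remaining when braking begins: 30 − 10.222 = 19.778 m.
v² = v₀² − 2a·d = 163.272 − 2 × 3.332 × 19.778 = 31.471 m²/s².
v = √31.471 = 5.610 m/s.

No — it strikes the obstacle at 5.6 m/s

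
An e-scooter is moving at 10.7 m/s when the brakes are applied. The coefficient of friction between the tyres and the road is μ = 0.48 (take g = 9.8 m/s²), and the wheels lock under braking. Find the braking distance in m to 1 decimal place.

Braking distance ≈ 12.2 m

a = μg = 0.48 × 9.8 = 4.704 m/s².
Braking distance = v²/(2a) = 10.7000² / (2 × 4.704) = 114.490 / 9.408 = 12.169 m.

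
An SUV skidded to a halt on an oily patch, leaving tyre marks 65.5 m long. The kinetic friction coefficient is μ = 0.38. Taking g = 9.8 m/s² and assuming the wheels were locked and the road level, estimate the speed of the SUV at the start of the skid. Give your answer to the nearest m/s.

Initial speed ≈ 22 m/s

Deceleration a = μg = 0.38 × 9.8 = 3.724 m/s².
v = √(2a·d) = √(2 × 3.724 × 65.5) = √487.844 = 22.0872 m/s.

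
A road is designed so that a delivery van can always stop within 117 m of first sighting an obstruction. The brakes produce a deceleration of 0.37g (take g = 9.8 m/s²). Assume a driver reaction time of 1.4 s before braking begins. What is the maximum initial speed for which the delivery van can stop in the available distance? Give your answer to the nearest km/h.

a = 0.37 × 9.8 = 3.626 m/s².
Stopping distance: v·t_r + v²/(2a) = 117 with t_r = 1.4 s and a = 3.626 m/s².
So v² + 10.153 v − 848.48 = 0.
Positive root: v = −a·t_r + √((a·t_r)² + 2a·d) = −5.076 + √(25.766 + 848.48) = 24.4917 m/s.
24.4917 m/s × 3.6 = 88.170 km/h.

Maximum speed ≈ 88 km/h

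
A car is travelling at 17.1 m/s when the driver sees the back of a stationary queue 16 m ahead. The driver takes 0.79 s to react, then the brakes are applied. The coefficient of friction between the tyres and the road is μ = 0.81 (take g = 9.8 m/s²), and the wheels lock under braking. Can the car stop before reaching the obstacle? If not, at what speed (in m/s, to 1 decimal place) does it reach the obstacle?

No — it strikes the obstacle at 15.9 m/s

a = μg = 0.81 × 9.8 = 7.938 m/s².
Reaction distance = 17.1000 × 0.79 = 13.509 m.
Braking distance needed to stop: v²/(2a) = 292.410 / 15.876 = 18.418 m, so total needed = 13.509 + 18.418 = 31.927 m > 16 m — it cannot stop.
Distance remaining when braking begins: 16 − 13.509 = 2.491 m.
v² = v₀² − 2a·d = 292.410 − 2 × 7.938 × 2.491 = 252.863 m²/s².
v = √252.863 = 15.902 m/s.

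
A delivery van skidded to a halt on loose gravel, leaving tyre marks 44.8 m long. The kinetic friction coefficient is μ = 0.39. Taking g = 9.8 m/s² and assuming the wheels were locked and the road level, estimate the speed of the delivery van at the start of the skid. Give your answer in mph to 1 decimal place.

Deceleration a = μg = 0.39 × 9.8 = 3.822 m/s².
v = √(2a·d) = √(2 × 3.822 × 44.8) = √342.451 = 18.5054 m/s.
= 18.5054 ÷ 0.44704 = 41.395 mph.

Initial speed ≈ 41.4 mph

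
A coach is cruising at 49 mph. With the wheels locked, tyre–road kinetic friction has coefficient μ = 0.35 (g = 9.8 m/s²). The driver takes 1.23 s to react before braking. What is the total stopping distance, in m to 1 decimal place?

Total stopping distance ≈ 96.9 m

49 mph × 0.44704 = 21.9050 m/s.
a = μg = 0.35 × 9.8 = 3.430 m/s².
Reaction distance = v·t_r = 21.9050 × 1.23 = 26.943 m.
Braking distance = v²/(2a) = 21.9050² / (2 × 3.430) = 479.829 / 6.860 = 69.946 m.
Total = 26.943 + 69.946 = 96.889 m.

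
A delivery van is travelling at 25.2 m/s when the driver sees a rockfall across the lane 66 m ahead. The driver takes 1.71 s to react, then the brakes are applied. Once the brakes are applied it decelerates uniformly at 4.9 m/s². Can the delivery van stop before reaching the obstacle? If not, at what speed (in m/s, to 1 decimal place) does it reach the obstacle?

No — it strikes the obstacle at 20.3 m/s

Reaction distance = 25.2000 × 1.71 = 43.092 m.
Braking distance needed to stop: v²/(2a) = 635.040 / 9.800 = 64.800 m, so total needed = 43.092 + 64.800 = 107.892 m > 66 m — it cannot stop.
Distance remaining when braking begins: 66 − 43.092 = 22.908 m.
v² = v₀² − 2a·d = 635.040 − 2 × 4.900 × 22.908 = 410.542 m²/s².
v = √410.542 = 20.262 m/s.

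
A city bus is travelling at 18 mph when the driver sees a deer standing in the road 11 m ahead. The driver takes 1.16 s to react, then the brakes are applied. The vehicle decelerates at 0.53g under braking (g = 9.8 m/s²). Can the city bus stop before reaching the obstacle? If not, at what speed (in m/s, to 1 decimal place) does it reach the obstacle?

No — it strikes the obstacle at 6.9 m/s

18 mph × 0.44704 = 8.0467 m/s.
a = 0.53 × 9.8 = 5.194 m/s².
Reaction distance = 8.0467 × 1.16 = 9.334 m.
Braking distance needed to stop: v²/(2a) = 64.749 / 10.388 = 6.233 m, so total needed = 9.334 + 6.233 = 15.567 m > 11 m — it cannot stop.
Distance remaining when braking begins: 11 − 9.334 = 1.666 m.
v² = v₀² − 2a·d = 64.749 − 2 × 5.194 × 1.666 = 47.443 m²/s².
v = √47.443 = 6.888 m/s.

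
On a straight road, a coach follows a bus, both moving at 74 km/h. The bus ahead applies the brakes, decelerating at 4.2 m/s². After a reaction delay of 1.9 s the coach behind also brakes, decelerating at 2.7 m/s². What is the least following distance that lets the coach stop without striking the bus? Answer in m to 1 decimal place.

Minimum gap ≈ 67.0 m

74 km/h ÷ 3.6 = 20.5556 m/s.
Leader travels v²/(2a_L) = 422.533 / 8.400 = 50.302 m before stopping.
Follower covers v·t_r = 20.5556 × 1.9 = 39.056 m while reacting, then v²/(2a_F) = 422.533 / 5.400 = 78.247 m while braking, for a total of 39.056 + 78.247 = 117.303 m.
Since a_F ≤ a_L and the follower starts braking later, the follower is never slower than the leader, so the closest approach is when both have stopped.
Minimum gap = 117.303 − 50.302 = 67.001 m.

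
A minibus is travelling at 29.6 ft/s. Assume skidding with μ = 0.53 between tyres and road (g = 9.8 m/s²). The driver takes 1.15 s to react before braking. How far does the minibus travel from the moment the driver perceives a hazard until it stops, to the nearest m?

Total stopping distance ≈ 18 m

29.6 ft/s × 0.3048 = 9.0221 m/s.
a = μg = 0.53 × 9.8 = 5.194 m/s².
Reaction distance = v·t_r = 9.0221 × 1.15 = 10.375 m.
Braking distance = v²/(2a) = 9.0221² / (2 × 5.194) = 81.398 / 10.388 = 7.836 m.
Total = 10.375 + 7.836 = 18.211 m.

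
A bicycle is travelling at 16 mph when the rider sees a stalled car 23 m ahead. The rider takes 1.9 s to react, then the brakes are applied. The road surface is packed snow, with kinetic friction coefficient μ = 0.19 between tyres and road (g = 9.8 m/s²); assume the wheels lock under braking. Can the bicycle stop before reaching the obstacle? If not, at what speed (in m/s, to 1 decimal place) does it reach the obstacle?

No — it strikes the obstacle at 4.0 m/s

16 mph × 0.44704 = 7.1526 m/s.
a = μg = 0.19 × 9.8 = 1.862 m/s².
Reaction distance = 7.1526 × 1.9 = 13.590 m.
Braking distance needed to stop: v²/(2a) = 51.160 / 3.724 = 13.738 m, so total needed = 13.590 + 13.738 = 27.328 m > 23 m — it cannot stop.
Distance remaining when braking begins: 23 − 13.590 = 9.410 m.
v² = v₀² − 2a·d = 51.160 − 2 × 1.862 × 9.410 = 16.117 m²/s².
v = √16.117 = 4.015 m/s.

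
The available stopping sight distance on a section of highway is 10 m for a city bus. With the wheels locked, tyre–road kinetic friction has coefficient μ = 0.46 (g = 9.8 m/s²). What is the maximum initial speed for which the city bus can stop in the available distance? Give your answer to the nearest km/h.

a = μg = 0.46 × 9.8 = 4.508 m/s².
v²/(2a) = d ⇒ v = √(2 × 4.508 × 10) = √90.16 = 9.4953 m/s.
9.4953 m/s × 3.6 = 34.183 km/h.

Maximum speed ≈ 34 km/h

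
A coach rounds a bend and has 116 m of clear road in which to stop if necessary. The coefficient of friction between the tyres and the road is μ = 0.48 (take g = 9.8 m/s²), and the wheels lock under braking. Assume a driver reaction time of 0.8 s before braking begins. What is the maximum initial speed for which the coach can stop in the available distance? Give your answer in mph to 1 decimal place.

Maximum speed ≈ 66.0 mph

a = μg = 0.48 × 9.8 = 4.704 m/s².
Stopping distance: v·t_r + v²/(2a) = 116 with t_r = 0.8 s and a = 4.704 m/s².
So v² + 7.526 v − 1091.33 = 0.
Positive root: v = −a·t_r + √((a·t_r)² + 2a·d) = −3.763 + √(14.160 + 1091.33) = 29.4859 m/s.
29.4859 m/s ÷ 0.44704 = 65.958 mph.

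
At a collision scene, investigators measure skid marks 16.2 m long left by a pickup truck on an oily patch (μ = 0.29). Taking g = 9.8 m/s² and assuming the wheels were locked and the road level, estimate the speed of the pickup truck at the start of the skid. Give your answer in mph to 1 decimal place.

Initial speed ≈ 21.5 mph

Deceleration a = μg = 0.29 × 9.8 = 2.842 m/s².
v = √(2a·d) = √(2 × 2.842 × 16.2) = √92.081 = 9.5959 m/s.
= 9.5959 ÷ 0.44704 = 21.465 mph.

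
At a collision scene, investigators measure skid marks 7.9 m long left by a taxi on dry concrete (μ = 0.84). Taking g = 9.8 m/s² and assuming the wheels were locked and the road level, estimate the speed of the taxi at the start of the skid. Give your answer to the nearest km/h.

Initial speed ≈ 41 km/h

Deceleration a = μg = 0.84 × 9.8 = 8.232 m/s².
v = √(2a·d) = √(2 × 8.232 × 7.9) = √130.066 = 11.4046 m/s.
= 11.4046 × 3.6 = 41.057 km/h.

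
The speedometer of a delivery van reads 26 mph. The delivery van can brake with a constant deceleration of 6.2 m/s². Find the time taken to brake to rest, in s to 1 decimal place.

Braking time ≈ 1.9 s

26 mph × 0.44704 = 11.6230 m/s.
Braking time = v/a = 11.6230 / 6.200 = 1.875 s.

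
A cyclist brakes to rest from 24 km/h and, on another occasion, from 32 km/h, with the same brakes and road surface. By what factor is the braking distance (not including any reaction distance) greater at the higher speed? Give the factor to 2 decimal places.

Factor ≈ 1.78

Braking distance d = v²/(2a), so with a fixed, d ∝ v².
Factor = (32/24)² = 1.3333² = 1.7777.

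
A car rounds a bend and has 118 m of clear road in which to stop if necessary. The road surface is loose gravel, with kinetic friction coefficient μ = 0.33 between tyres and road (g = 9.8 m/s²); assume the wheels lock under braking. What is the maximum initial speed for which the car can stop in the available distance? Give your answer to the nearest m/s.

a = μg = 0.33 × 9.8 = 3.234 m/s².
v²/(2a) = d ⇒ v = √(2 × 3.234 × 118) = √763.22 = 27.6264 m/s.

Maximum speed ≈ 28 m/s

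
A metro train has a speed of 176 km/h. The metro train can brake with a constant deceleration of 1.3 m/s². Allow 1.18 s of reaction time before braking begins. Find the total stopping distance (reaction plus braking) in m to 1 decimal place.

176 km/h ÷ 3.6 = 48.8889 m/s.
Reaction distance = v·t_r = 48.8889 × 1.18 = 57.689 m.
Braking distance = v²/(2a) = 48.8889² / (2 × 1.300) = 2390.125 / 2.600 = 919.279 m.
Total = 57.689 + 919.279 = 976.968 m.

Total stopping distance ≈ 977.0 m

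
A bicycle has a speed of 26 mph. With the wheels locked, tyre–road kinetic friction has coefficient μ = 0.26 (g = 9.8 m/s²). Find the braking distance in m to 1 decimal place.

Braking distance ≈ 26.5 m

26 mph × 0.44704 = 11.6230 m/s.
a = μg = 0.26 × 9.8 = 2.548 m/s².
Braking distance = v²/(2a) = 11.6230² / (2 × 2.548) = 135.094 / 5.096 = 26.510 m.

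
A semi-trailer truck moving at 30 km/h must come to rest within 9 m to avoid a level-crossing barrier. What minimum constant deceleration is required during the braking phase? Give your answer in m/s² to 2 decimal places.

30 km/h ÷ 3.6 = 8.3333 m/s.
v² = 2a·d ⇒ a = v²/(2d) = 8.3333² / (2 × 9.000) = 69.444 / 18.000 = 3.8580 m/s².

Required deceleration ≈ 3.86 m/s²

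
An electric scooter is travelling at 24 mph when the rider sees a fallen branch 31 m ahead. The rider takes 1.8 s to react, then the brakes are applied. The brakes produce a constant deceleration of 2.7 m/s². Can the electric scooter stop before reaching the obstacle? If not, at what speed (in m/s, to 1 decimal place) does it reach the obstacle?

No — it strikes the obstacle at 7.2 m/s

24 mph × 0.44704 = 10.7290 m/s.
Reaction distance = 10.7290 × 1.8 = 19.312 m.
Braking distance needed to stop: v²/(2a) = 115.111 / 5.400 = 21.317 m, so total needed = 19.312 + 21.317 = 40.629 m > 31 m — it cannot stop.
Distance remaining when braking begins: 31 − 19.312 = 11.688 m.
v² = v₀² − 2a·d = 115.111 − 2 × 2.700 × 11.688 = 51.996 m²/s².
v = √51.996 = 7.211 m/s.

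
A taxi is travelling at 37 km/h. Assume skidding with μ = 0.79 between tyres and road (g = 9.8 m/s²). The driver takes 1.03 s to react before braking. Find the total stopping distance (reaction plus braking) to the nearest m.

37 km/h ÷ 3.6 = 10.2778 m/s.
a = μg = 0.79 × 9.8 = 7.742 m/s².
Reaction distance = v·t_r = 10.2778 × 1.03 = 10.586 m.
Braking distance = v²/(2a) = 10.2778² / (2 × 7.742) = 105.633 / 15.484 = 6.822 m.
Total = 10.586 + 6.822 = 17.408 m.

Total stopping distance ≈ 17 m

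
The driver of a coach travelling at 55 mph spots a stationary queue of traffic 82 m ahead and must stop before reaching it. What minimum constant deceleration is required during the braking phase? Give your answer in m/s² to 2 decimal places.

Required deceleration ≈ 3.69 m/s²

55 mph × 0.44704 = 24.5872 m/s.
v² = 2a·d ⇒ a = v²/(2d) = 24.5872² / (2 × 82.000) = 604.530 / 164.000 = 3.6862 m/s².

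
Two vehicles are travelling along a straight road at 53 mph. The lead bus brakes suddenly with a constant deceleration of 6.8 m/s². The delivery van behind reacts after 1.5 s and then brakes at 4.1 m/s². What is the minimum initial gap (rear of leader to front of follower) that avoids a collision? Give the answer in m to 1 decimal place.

53 mph × 0.44704 = 23.6931 m/s.
Leader travels v²/(2a_L) = 561.363 / 13.600 = 41.277 m before stopping.
Follower covers v·t_r = 23.6931 × 1.5 = 35.540 m while reacting, then v²/(2a_F) = 561.363 / 8.200 = 68.459 m while braking, for a total of 35.540 + 68.459 = 103.999 m.
Since a_F ≤ a_L and the follower starts braking later, the follower is never slower than the leader, so the closest approach is when both have stopped.
Minimum gap = 103.999 − 41.277 = 62.722 m.

Minimum gap ≈ 62.7 m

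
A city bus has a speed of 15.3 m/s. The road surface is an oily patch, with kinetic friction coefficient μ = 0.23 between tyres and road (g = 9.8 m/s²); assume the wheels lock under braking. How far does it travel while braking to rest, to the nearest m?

a = μg = 0.23 × 9.8 = 2.254 m/s².
Braking distance = v²/(2a) = 15.3000² / (2 × 2.254) = 234.090 / 4.508 = 51.928 m.

Braking distance ≈ 52 m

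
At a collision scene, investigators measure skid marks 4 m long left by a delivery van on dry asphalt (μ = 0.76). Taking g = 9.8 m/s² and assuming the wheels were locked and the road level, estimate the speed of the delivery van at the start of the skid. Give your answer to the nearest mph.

Deceleration a = μg = 0.76 × 9.8 = 7.448 m/s².
v = √(2a·d) = √(2 × 7.448 × 4) = √59.584 = 7.7191 m/s.
= 7.7191 ÷ 0.44704 = 17.267 mph.

Initial speed ≈ 17 mph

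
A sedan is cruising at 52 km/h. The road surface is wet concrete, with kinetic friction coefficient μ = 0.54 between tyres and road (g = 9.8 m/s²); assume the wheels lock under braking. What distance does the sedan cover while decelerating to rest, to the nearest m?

Braking distance ≈ 20 m

52 km/h ÷ 3.6 = 14.4444 m/s.
a = μg = 0.54 × 9.8 = 5.292 m/s².
Braking distance = v²/(2a) = 14.4444² / (2 × 5.292) = 208.641 / 10.584 = 19.713 m.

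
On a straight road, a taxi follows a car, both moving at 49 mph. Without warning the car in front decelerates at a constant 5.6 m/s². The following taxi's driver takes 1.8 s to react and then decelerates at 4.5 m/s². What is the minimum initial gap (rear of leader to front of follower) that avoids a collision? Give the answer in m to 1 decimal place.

Minimum gap ≈ 49.9 m

49 mph × 0.44704 = 21.9050 m/s.
Leader travels v²/(2a_L) = 479.829 / 11.200 = 42.842 m before stopping.
Follower covers v·t_r = 21.9050 × 1.8 = 39.429 m while reacting, then v²/(2a_F) = 479.829 / 9.000 = 53.314 m while braking, for a total of 39.429 + 53.314 = 92.743 m.
Since a_F ≤ a_L and the follower starts braking later, the follower is never slower than the leader, so the closest approach is when both have stopped.
Minimum gap = 92.743 − 42.842 = 49.901 m.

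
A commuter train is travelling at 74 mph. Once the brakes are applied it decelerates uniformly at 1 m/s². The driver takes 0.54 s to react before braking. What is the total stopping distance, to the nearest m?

74 mph × 0.44704 = 33.0810 m/s.
Reaction distance = v·t_r = 33.0810 × 0.54 = 17.864 m.
Braking distance = v²/(2a) = 33.0810² / (2 × 1.000) = 1094.353 / 2.000 = 547.177 m.
Total = 17.864 + 547.177 = 565.041 m.

Total stopping distance ≈ 565 m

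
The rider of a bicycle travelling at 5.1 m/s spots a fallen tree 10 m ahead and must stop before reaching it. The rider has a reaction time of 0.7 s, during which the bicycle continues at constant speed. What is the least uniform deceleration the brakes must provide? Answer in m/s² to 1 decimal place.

Distance covered during reaction = 5.1000 × 0.7 = 3.570 m.
Distance available for braking: 10 − 3.570 = 6.430 m.
v² = 2a·d ⇒ a = v²/(2d) = 5.1000² / (2 × 6.430) = 26.010 / 12.860 = 2.0226 m/s².

Required deceleration ≈ 2.0 m/s²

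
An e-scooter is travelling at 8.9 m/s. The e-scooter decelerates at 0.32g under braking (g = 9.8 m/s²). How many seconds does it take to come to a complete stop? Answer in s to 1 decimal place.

Braking time ≈ 2.8 s

a = 0.32 × 9.8 = 3.136 m/s².
Braking time = v/a = 8.9000 / 3.136 = 2.838 s.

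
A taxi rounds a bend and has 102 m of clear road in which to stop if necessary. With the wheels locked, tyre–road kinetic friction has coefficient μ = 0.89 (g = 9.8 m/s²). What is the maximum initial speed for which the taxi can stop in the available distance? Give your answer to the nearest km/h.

Maximum speed ≈ 152 km/h

a = μg = 0.89 × 9.8 = 8.722 m/s².
v²/(2a) = d ⇒ v = √(2 × 8.722 × 102) = √1779.29 = 42.1816 m/s.
42.1816 m/s × 3.6 = 151.854 km/h.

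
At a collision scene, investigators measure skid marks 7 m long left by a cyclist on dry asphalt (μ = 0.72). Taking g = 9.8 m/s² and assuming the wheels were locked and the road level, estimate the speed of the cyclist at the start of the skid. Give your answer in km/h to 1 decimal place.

Deceleration a = μg = 0.72 × 9.8 = 7.056 m/s².
v = √(2a·d) = √(2 × 7.056 × 7) = √98.784 = 9.9390 m/s.
= 9.9390 × 3.6 = 35.780 km/h.

Initial speed ≈ 35.8 km/h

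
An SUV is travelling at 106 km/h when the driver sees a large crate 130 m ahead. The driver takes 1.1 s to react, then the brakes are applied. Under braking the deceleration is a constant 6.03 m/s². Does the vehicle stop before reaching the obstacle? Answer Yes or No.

106 km/h ÷ 3.6 = 29.4444 m/s.
Reaction distance = 29.4444 × 1.1 = 32.389 m.
Braking distance = v²/(2a) = 866.973 / 12.060 = 71.888 m.
Total stopping distance = 32.389 + 71.888 = 104.277 m, vs 130 m available — it stops with 130 − 104.277 = 25.723 m to spare.

Yes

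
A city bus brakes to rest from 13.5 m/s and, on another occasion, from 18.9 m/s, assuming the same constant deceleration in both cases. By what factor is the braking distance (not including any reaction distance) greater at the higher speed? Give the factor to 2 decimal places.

Braking distance d = v²/(2a), so with a fixed, d ∝ v².
Factor = (18.9/13.5)² = 1.4000² = 1.9600.

Factor ≈ 1.96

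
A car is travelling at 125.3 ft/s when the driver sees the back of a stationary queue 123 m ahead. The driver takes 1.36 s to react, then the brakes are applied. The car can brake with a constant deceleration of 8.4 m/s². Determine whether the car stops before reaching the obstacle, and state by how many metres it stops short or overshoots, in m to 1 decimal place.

125.3 ft/s × 0.3048 = 38.1914 m/s.
Reaction distance = 38.1914 × 1.36 = 51.940 m.
Braking distance = v²/(2a) = 1458.583 / 16.800 = 86.820 m.
Total stopping distance = 51.940 + 86.820 = 138.760 m, vs 123 m available — it cannot stop in time and overshoots by 138.760 − 123 = 15.760 m.

No — it overshoots by 15.8 m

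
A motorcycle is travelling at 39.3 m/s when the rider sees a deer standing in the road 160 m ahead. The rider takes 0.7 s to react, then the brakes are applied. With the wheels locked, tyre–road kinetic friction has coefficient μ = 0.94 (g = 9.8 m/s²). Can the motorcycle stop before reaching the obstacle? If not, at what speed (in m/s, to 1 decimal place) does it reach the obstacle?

a = μg = 0.94 × 9.8 = 9.212 m/s².
Reaction distance = 39.3000 × 0.7 = 27.510 m.
Braking distance = v²/(2a) = 1544.490 / 18.424 = 83.830 m.
Total stopping distance = 27.510 + 83.830 = 111.340 m, vs 160 m available — it stops with 160 − 111.340 = 48.660 m to spare.

Yes — it stops about 48.7 m short of the obstacle, so it never reaches it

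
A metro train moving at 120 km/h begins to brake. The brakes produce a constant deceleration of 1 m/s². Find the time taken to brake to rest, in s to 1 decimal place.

120 km/h ÷ 3.6 = 33.3333 m/s.
Braking time = v/a = 33.3333 / 1.000 = 33.333 s.

Braking time ≈ 33.3 s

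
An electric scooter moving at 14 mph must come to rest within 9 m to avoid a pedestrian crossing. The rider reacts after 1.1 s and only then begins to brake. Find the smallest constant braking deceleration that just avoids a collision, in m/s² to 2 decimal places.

Required deceleration ≈ 9.26 m/s²

14 mph × 0.44704 = 6.2586 m/s.
Distance covered during reaction = 6.2586 × 1.1 = 6.884 m.
Distance available for braking: 9 − 6.884 = 2.116 m.
v² = 2a·d ⇒ a = v²/(2d) = 6.2586² / (2 × 2.116) = 39.170 / 4.232 = 9.2557 m/s².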